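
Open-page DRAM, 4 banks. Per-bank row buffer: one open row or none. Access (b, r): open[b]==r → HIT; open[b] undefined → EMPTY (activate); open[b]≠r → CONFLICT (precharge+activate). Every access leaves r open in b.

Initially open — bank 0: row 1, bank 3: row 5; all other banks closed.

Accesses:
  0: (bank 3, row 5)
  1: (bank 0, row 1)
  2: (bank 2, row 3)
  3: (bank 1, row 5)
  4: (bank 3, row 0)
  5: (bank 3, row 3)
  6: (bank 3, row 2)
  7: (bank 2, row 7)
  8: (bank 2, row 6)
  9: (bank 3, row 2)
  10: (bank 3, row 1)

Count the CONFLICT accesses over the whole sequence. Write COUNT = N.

COUNT = 6

#0 (3,5) H  (was 5)
#1 (0,1) H  (was 1)
#2 (2,3) E
#3 (1,5) E
#4 (3,0) C  (was 5)
#5 (3,3) C  (was 0)
#6 (3,2) C  (was 3)
#7 (2,7) C  (was 3)
#8 (2,6) C  (was 7)
#9 (3,2) H  (was 2)
#10 (3,1) C  (was 2)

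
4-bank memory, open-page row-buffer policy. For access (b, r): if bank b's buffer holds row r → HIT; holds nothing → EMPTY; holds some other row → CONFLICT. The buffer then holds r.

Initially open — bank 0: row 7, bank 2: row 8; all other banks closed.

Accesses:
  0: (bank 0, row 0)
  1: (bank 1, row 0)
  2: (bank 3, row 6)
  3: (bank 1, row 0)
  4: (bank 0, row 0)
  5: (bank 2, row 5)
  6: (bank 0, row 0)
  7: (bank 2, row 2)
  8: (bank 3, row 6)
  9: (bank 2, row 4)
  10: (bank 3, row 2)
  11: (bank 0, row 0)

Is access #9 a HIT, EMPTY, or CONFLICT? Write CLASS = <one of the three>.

#0 (0,0) C  (was 7)
#1 (1,0) E
#2 (3,6) E
#3 (1,0) H  (was 0)
#4 (0,0) H  (was 0)
#5 (2,5) C  (was 8)
#6 (0,0) H  (was 0)
#7 (2,2) C  (was 5)
#8 (3,6) H  (was 6)
#9 (2,4) C  (was 2)
#10 (3,2) C  (was 6)
#11 (0,0) H  (was 0)

CLASS = CONFLICT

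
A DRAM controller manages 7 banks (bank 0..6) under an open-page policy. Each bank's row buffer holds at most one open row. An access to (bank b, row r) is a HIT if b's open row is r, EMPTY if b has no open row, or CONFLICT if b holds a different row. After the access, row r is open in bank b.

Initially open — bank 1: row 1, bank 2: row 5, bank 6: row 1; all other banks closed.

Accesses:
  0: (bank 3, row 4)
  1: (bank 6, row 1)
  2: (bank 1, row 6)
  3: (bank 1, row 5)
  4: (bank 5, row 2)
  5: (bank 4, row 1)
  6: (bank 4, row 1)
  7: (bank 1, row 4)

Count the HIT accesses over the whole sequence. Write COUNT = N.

0: bank 3 row 4 — prev None → EMPTY
1: bank 6 row 1 — prev 1 → HIT
2: bank 1 row 6 — prev 1 → CONFLICT
3: bank 1 row 5 — prev 6 → CONFLICT
4: bank 5 row 2 — prev None → EMPTY
5: bank 4 row 1 — prev None → EMPTY
6: bank 4 row 1 — prev 1 → HIT
7: bank 1 row 4 — prev 5 → CONFLICT

COUNT = 2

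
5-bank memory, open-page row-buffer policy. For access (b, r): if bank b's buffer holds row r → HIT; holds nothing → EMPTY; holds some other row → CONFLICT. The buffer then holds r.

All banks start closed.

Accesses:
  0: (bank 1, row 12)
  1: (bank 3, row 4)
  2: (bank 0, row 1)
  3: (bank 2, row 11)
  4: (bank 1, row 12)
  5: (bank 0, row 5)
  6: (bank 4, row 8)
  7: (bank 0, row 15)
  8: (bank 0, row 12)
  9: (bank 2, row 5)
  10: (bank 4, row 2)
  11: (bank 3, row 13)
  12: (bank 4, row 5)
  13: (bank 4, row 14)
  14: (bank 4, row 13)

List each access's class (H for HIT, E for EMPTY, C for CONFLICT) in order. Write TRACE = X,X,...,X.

  [0] b1 r12: no row ⇒ E
  [1] b3 r4: no row ⇒ E
  [2] b0 r1: no row ⇒ E
  [3] b2 r11: no row ⇒ E
  [4] b1 r12: had r12 ⇒ H
  [5] b0 r5: had r1 ⇒ C
  [6] b4 r8: no row ⇒ E
  [7] b0 r15: had r5 ⇒ C
  [8] b0 r12: had r15 ⇒ C
  [9] b2 r5: had r11 ⇒ C
  [10] b4 r2: had r8 ⇒ C
  [11] b3 r13: had r4 ⇒ C
  [12] b4 r5: had r2 ⇒ C
  [13] b4 r14: had r5 ⇒ C
  [14] b4 r13: had r14 ⇒ C

TRACE = E,E,E,E,H,C,E,C,C,C,C,C,C,C,C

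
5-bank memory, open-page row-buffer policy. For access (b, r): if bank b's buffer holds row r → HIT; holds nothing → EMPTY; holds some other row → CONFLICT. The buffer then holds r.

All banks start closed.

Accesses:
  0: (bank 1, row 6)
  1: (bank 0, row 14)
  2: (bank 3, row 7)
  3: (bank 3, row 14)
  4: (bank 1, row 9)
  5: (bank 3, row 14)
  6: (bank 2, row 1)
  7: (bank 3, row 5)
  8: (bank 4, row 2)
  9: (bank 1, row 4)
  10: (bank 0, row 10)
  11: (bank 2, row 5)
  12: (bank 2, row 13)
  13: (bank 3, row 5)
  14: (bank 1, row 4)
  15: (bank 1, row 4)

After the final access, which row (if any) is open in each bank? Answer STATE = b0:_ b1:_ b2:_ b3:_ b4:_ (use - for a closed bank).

  [0] b1 r6: no row ⇒ E
  [1] b0 r14: no row ⇒ E
  [2] b3 r7: no row ⇒ E
  [3] b3 r14: had r7 ⇒ C
  [4] b1 r9: had r6 ⇒ C
  [5] b3 r14: had r14 ⇒ H
  [6] b2 r1: no row ⇒ E
  [7] b3 r5: had r14 ⇒ C
  [8] b4 r2: no row ⇒ E
  [9] b1 r4: had r9 ⇒ C
  [10] b0 r10: had r14 ⇒ C
  [11] b2 r5: had r1 ⇒ C
  [12] b2 r13: had r5 ⇒ C
  [13] b3 r5: had r5 ⇒ H
  [14] b1 r4: had r4 ⇒ H
  [15] b1 r4: had r4 ⇒ H

STATE = b0:10 b1:4 b2:13 b3:5 b4:2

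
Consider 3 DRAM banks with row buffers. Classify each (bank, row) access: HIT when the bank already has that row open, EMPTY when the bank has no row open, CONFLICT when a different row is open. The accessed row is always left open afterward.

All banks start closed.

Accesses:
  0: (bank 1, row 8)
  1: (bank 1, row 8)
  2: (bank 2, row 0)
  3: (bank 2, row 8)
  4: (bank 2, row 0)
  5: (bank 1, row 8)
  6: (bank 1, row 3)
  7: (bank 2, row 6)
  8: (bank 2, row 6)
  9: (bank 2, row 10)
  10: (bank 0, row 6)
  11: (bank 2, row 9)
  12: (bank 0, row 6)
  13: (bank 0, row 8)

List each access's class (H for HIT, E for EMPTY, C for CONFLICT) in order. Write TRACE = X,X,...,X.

step 0: bank1 None->8 [EMPTY]
step 1: bank1 8->8 [HIT]
step 2: bank2 None->0 [EMPTY]
step 3: bank2 0->8 [CONFLICT]
step 4: bank2 8->0 [CONFLICT]
step 5: bank1 8->8 [HIT]
step 6: bank1 8->3 [CONFLICT]
step 7: bank2 0->6 [CONFLICT]
step 8: bank2 6->6 [HIT]
step 9: bank2 6->10 [CONFLICT]
step 10: bank0 None->6 [EMPTY]
step 11: bank2 10->9 [CONFLICT]
step 12: bank0 6->6 [HIT]
step 13: bank0 6->8 [CONFLICT]

TRACE = E,H,E,C,C,H,C,C,H,C,E,C,H,C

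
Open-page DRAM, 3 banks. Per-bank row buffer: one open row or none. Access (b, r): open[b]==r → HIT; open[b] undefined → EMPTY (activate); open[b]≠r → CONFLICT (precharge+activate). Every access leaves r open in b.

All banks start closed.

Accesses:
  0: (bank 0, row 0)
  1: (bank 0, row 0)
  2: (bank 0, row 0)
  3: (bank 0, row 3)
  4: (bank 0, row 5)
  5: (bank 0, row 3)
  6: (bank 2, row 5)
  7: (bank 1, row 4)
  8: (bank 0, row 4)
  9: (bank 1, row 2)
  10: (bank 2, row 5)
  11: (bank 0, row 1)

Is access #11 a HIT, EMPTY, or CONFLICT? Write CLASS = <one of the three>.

  [0] b0 r0: no row ⇒ E
  [1] b0 r0: had r0 ⇒ H
  [2] b0 r0: had r0 ⇒ H
  [3] b0 r3: had r0 ⇒ C
  [4] b0 r5: had r3 ⇒ C
  [5] b0 r3: had r5 ⇒ C
  [6] b2 r5: no row ⇒ E
  [7] b1 r4: no row ⇒ E
  [8] b0 r4: had r3 ⇒ C
  [9] b1 r2: had r4 ⇒ C
  [10] b2 r5: had r5 ⇒ H
  [11] b0 r1: had r4 ⇒ C

CLASS = CONFLICT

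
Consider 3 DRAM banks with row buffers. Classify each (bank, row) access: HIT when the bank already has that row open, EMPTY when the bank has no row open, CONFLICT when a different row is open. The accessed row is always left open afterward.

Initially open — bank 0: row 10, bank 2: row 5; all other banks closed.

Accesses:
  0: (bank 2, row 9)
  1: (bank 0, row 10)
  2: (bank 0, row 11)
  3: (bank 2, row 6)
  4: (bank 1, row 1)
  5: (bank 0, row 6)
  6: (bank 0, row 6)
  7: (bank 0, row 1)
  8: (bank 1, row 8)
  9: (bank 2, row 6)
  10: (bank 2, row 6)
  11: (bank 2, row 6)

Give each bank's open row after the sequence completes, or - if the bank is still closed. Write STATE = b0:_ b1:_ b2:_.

#0 (2,9) C  (was 5)
#1 (0,10) H  (was 10)
#2 (0,11) C  (was 10)
#3 (2,6) C  (was 9)
#4 (1,1) E
#5 (0,6) C  (was 11)
#6 (0,6) H  (was 6)
#7 (0,1) C  (was 6)
#8 (1,8) C  (was 1)
#9 (2,6) H  (was 6)
#10 (2,6) H  (was 6)
#11 (2,6) H  (was 6)

STATE = b0:1 b1:8 b2:6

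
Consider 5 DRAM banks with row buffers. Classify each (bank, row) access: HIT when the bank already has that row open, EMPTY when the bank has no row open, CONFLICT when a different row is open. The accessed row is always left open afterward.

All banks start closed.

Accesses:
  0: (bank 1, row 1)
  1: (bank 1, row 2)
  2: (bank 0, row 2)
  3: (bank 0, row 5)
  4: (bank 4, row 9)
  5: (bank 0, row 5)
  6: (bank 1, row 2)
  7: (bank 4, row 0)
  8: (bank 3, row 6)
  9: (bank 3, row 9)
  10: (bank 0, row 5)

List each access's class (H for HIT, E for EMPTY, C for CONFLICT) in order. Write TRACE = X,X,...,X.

TRACE = E,C,E,C,E,H,H,C,E,C,H

step 0: bank1 None->1 [EMPTY]
step 1: bank1 1->2 [CONFLICT]
step 2: bank0 None->2 [EMPTY]
step 3: bank0 2->5 [CONFLICT]
step 4: bank4 None->9 [EMPTY]
step 5: bank0 5->5 [HIT]
step 6: bank1 2->2 [HIT]
step 7: bank4 9->0 [CONFLICT]
step 8: bank3 None->6 [EMPTY]
step 9: bank3 6->9 [CONFLICT]
step 10: bank0 5->5 [HIT]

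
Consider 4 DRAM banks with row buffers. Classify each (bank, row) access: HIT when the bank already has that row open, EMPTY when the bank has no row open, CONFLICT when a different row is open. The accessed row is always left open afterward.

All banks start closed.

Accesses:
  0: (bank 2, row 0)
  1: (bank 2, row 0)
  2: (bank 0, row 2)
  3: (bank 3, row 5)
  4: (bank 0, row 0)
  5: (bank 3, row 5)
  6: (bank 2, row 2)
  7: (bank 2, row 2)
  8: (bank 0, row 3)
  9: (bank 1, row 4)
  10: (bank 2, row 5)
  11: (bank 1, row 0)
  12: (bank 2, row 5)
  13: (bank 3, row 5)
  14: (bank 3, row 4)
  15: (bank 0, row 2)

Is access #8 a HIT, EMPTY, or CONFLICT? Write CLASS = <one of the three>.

#0 (2,0) E
#1 (2,0) H  (was 0)
#2 (0,2) E
#3 (3,5) E
#4 (0,0) C  (was 2)
#5 (3,5) H  (was 5)
#6 (2,2) C  (was 0)
#7 (2,2) H  (was 2)
#8 (0,3) C  (was 0)
#9 (1,4) E
#10 (2,5) C  (was 2)
#11 (1,0) C  (was 4)
#12 (2,5) H  (was 5)
#13 (3,5) H  (was 5)
#14 (3,4) C  (was 5)
#15 (0,2) C  (was 3)

CLASS = CONFLICT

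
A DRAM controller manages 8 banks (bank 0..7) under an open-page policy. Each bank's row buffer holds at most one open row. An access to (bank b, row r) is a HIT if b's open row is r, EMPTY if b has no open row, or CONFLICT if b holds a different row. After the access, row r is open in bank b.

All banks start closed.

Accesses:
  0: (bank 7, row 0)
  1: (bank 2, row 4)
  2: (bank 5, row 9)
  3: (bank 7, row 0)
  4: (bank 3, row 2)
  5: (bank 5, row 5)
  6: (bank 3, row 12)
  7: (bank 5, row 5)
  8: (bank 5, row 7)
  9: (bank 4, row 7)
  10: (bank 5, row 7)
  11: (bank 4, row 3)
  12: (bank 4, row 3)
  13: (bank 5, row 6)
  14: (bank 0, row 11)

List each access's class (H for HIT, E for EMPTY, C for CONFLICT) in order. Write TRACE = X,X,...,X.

TRACE = E,E,E,H,E,C,C,H,C,E,H,C,H,C,E

  [0] b7 r0: no row ⇒ E
  [1] b2 r4: no row ⇒ E
  [2] b5 r9: no row ⇒ E
  [3] b7 r0: had r0 ⇒ H
  [4] b3 r2: no row ⇒ E
  [5] b5 r5: had r9 ⇒ C
  [6] b3 r12: had r2 ⇒ C
  [7] b5 r5: had r5 ⇒ H
  [8] b5 r7: had r5 ⇒ C
  [9] b4 r7: no row ⇒ E
  [10] b5 r7: had r7 ⇒ H
  [11] b4 r3: had r7 ⇒ C
  [12] b4 r3: had r3 ⇒ H
  [13] b5 r6: had r7 ⇒ C
  [14] b0 r11: no row ⇒ E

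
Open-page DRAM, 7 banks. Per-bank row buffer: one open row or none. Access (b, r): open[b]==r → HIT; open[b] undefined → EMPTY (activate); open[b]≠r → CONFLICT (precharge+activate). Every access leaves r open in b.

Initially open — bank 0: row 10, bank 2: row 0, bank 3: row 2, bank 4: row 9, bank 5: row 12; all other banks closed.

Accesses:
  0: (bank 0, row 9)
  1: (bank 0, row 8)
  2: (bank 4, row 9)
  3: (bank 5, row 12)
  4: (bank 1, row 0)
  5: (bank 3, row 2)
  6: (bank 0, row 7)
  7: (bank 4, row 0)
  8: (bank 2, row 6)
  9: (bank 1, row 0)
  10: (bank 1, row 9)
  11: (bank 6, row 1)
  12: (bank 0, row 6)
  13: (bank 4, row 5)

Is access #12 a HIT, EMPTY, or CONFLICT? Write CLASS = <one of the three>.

CLASS = CONFLICT

0: bank 0 row 9 — prev 10 → CONFLICT
1: bank 0 row 8 — prev 9 → CONFLICT
2: bank 4 row 9 — prev 9 → HIT
3: bank 5 row 12 — prev 12 → HIT
4: bank 1 row 0 — prev None → EMPTY
5: bank 3 row 2 — prev 2 → HIT
6: bank 0 row 7 — prev 8 → CONFLICT
7: bank 4 row 0 — prev 9 → CONFLICT
8: bank 2 row 6 — prev 0 → CONFLICT
9: bank 1 row 0 — prev 0 → HIT
10: bank 1 row 9 — prev 0 → CONFLICT
11: bank 6 row 1 — prev None → EMPTY
12: bank 0 row 6 — prev 7 → CONFLICT
13: bank 4 row 5 — prev 0 → CONFLICT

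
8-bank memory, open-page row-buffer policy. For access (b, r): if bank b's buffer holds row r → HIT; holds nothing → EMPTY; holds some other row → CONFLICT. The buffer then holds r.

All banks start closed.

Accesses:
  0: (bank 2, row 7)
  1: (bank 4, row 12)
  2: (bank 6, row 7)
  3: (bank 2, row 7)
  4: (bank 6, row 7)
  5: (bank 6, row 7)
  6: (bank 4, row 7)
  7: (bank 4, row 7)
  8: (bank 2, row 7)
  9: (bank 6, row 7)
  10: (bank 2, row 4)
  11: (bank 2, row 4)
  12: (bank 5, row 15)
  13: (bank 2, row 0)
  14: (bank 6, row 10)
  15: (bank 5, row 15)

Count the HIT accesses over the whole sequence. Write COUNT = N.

COUNT = 8

0: bank 2 row 7 — prev None → EMPTY
1: bank 4 row 12 — prev None → EMPTY
2: bank 6 row 7 — prev None → EMPTY
3: bank 2 row 7 — prev 7 → HIT
4: bank 6 row 7 — prev 7 → HIT
5: bank 6 row 7 — prev 7 → HIT
6: bank 4 row 7 — prev 12 → CONFLICT
7: bank 4 row 7 — prev 7 → HIT
8: bank 2 row 7 — prev 7 → HIT
9: bank 6 row 7 — prev 7 → HIT
10: bank 2 row 4 — prev 7 → CONFLICT
11: bank 2 row 4 — prev 4 → HIT
12: bank 5 row 15 — prev None → EMPTY
13: bank 2 row 0 — prev 4 → CONFLICT
14: bank 6 row 10 — prev 7 → CONFLICT
15: bank 5 row 15 — prev 15 → HIT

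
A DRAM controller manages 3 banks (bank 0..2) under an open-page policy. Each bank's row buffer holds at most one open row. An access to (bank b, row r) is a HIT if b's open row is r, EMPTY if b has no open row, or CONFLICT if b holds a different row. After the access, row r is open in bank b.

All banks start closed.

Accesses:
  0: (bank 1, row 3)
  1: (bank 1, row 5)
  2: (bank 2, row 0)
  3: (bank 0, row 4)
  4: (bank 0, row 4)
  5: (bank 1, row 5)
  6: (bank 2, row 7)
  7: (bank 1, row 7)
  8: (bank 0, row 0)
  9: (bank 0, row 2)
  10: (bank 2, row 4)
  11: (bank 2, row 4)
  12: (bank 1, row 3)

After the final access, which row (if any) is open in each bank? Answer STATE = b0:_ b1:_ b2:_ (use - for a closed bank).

STATE = b0:2 b1:3 b2:4

step 0: bank1 None->3 [EMPTY]
step 1: bank1 3->5 [CONFLICT]
step 2: bank2 None->0 [EMPTY]
step 3: bank0 None->4 [EMPTY]
step 4: bank0 4->4 [HIT]
step 5: bank1 5->5 [HIT]
step 6: bank2 0->7 [CONFLICT]
step 7: bank1 5->7 [CONFLICT]
step 8: bank0 4->0 [CONFLICT]
step 9: bank0 0->2 [CONFLICT]
step 10: bank2 7->4 [CONFLICT]
step 11: bank2 4->4 [HIT]
step 12: bank1 7->3 [CONFLICT]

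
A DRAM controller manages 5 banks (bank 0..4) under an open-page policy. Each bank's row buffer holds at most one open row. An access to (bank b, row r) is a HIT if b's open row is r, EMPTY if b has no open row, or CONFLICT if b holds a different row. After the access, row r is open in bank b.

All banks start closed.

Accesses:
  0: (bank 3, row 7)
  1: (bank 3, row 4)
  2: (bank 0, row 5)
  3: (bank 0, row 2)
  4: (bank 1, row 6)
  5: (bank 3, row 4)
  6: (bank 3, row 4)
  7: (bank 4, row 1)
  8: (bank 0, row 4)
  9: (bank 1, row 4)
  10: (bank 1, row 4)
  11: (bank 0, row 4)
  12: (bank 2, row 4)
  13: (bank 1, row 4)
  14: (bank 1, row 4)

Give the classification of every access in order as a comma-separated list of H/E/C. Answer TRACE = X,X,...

TRACE = E,C,E,C,E,H,H,E,C,C,H,H,E,H,H

step 0: bank3 None->7 [EMPTY]
step 1: bank3 7->4 [CONFLICT]
step 2: bank0 None->5 [EMPTY]
step 3: bank0 5->2 [CONFLICT]
step 4: bank1 None->6 [EMPTY]
step 5: bank3 4->4 [HIT]
step 6: bank3 4->4 [HIT]
step 7: bank4 None->1 [EMPTY]
step 8: bank0 2->4 [CONFLICT]
step 9: bank1 6->4 [CONFLICT]
step 10: bank1 4->4 [HIT]
step 11: bank0 4->4 [HIT]
step 12: bank2 None->4 [EMPTY]
step 13: bank1 4->4 [HIT]
step 14: bank1 4->4 [HIT]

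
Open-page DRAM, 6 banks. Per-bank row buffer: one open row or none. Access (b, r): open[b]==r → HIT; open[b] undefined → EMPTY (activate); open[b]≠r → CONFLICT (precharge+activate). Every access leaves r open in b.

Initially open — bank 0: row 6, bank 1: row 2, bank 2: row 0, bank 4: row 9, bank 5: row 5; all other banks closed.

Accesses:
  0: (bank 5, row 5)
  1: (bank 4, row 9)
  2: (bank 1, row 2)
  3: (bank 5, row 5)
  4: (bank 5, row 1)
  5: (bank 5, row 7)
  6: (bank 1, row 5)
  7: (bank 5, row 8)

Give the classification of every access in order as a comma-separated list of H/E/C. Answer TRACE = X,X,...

TRACE = H,H,H,H,C,C,C,C

#0 (5,5) H  (was 5)
#1 (4,9) H  (was 9)
#2 (1,2) H  (was 2)
#3 (5,5) H  (was 5)
#4 (5,1) C  (was 5)
#5 (5,7) C  (was 1)
#6 (1,5) C  (was 2)
#7 (5,8) C  (was 7)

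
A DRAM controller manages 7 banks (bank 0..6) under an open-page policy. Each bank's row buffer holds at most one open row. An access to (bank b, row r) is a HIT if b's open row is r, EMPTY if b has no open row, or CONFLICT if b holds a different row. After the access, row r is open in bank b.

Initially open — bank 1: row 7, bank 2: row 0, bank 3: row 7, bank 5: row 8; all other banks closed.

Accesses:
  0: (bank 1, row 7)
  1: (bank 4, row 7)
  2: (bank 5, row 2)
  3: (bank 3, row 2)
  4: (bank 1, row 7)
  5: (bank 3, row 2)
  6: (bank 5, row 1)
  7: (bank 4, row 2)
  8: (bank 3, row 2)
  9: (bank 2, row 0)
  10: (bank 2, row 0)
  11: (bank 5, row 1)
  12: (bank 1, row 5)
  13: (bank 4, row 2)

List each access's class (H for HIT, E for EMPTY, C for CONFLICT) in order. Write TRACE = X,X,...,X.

step 0: bank1 7->7 [HIT]
step 1: bank4 None->7 [EMPTY]
step 2: bank5 8->2 [CONFLICT]
step 3: bank3 7->2 [CONFLICT]
step 4: bank1 7->7 [HIT]
step 5: bank3 2->2 [HIT]
step 6: bank5 2->1 [CONFLICT]
step 7: bank4 7->2 [CONFLICT]
step 8: bank3 2->2 [HIT]
step 9: bank2 0->0 [HIT]
step 10: bank2 0->0 [HIT]
step 11: bank5 1->1 [HIT]
step 12: bank1 7->5 [CONFLICT]
step 13: bank4 2->2 [HIT]

TRACE = H,E,C,C,H,H,C,C,H,H,H,H,C,H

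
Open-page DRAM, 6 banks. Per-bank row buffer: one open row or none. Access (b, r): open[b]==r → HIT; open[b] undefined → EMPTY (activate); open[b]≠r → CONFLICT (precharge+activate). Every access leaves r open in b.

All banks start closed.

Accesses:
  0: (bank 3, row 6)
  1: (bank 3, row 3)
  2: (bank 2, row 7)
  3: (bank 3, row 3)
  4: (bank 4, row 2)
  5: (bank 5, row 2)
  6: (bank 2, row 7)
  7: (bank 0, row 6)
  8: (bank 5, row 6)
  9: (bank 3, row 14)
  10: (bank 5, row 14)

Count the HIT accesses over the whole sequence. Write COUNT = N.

  [0] b3 r6: no row ⇒ E
  [1] b3 r3: had r6 ⇒ C
  [2] b2 r7: no row ⇒ E
  [3] b3 r3: had r3 ⇒ H
  [4] b4 r2: no row ⇒ E
  [5] b5 r2: no row ⇒ E
  [6] b2 r7: had r7 ⇒ H
  [7] b0 r6: no row ⇒ E
  [8] b5 r6: had r2 ⇒ C
  [9] b3 r14: had r3 ⇒ C
  [10] b5 r14: had r6 ⇒ C

COUNT = 2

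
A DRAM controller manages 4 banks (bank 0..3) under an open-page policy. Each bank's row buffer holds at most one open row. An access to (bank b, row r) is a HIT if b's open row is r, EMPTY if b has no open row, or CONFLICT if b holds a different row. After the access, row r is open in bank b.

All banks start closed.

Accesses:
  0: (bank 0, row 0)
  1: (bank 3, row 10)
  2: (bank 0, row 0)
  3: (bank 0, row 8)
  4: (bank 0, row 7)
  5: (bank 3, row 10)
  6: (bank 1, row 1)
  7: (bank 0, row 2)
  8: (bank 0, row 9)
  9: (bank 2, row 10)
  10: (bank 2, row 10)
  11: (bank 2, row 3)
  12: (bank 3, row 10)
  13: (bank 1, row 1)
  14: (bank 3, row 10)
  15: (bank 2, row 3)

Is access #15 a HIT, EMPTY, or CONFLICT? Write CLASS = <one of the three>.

#0 (0,0) E
#1 (3,10) E
#2 (0,0) H  (was 0)
#3 (0,8) C  (was 0)
#4 (0,7) C  (was 8)
#5 (3,10) H  (was 10)
#6 (1,1) E
#7 (0,2) C  (was 7)
#8 (0,9) C  (was 2)
#9 (2,10) E
#10 (2,10) H  (was 10)
#11 (2,3) C  (was 10)
#12 (3,10) H  (was 10)
#13 (1,1) H  (was 1)
#14 (3,10) H  (was 10)
#15 (2,3) H  (was 3)

CLASS = HIT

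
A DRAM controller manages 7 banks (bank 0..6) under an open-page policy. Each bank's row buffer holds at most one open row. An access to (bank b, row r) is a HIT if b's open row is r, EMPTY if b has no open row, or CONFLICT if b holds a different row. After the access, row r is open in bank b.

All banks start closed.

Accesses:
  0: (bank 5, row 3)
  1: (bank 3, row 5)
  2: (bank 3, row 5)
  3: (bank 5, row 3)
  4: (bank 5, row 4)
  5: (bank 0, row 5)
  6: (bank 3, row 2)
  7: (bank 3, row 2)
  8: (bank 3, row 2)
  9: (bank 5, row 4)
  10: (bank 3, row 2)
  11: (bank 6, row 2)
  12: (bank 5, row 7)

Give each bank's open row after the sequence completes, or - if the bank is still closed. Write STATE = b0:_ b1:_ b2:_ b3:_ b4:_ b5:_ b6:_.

STATE = b0:5 b1:- b2:- b3:2 b4:- b5:7 b6:2

0: bank 5 row 3 — prev None → EMPTY
1: bank 3 row 5 — prev None → EMPTY
2: bank 3 row 5 — prev 5 → HIT
3: bank 5 row 3 — prev 3 → HIT
4: bank 5 row 4 — prev 3 → CONFLICT
5: bank 0 row 5 — prev None → EMPTY
6: bank 3 row 2 — prev 5 → CONFLICT
7: bank 3 row 2 — prev 2 → HIT
8: bank 3 row 2 — prev 2 → HIT
9: bank 5 row 4 — prev 4 → HIT
10: bank 3 row 2 — prev 2 → HIT
11: bank 6 row 2 — prev None → EMPTY
12: bank 5 row 7 — prev 4 → CONFLICT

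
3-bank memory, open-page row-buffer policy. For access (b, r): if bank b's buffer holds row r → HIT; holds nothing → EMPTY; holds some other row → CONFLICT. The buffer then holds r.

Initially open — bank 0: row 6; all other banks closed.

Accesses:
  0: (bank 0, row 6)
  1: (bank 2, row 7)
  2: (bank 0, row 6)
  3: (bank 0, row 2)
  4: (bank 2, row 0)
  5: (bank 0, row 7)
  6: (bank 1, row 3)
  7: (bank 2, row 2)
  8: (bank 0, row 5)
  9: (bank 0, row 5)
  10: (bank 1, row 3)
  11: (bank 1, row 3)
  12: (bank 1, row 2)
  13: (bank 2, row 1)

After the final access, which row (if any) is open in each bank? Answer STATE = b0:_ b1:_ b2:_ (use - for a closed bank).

step 0: bank0 6->6 [HIT]
step 1: bank2 None->7 [EMPTY]
step 2: bank0 6->6 [HIT]
step 3: bank0 6->2 [CONFLICT]
step 4: bank2 7->0 [CONFLICT]
step 5: bank0 2->7 [CONFLICT]
step 6: bank1 None->3 [EMPTY]
step 7: bank2 0->2 [CONFLICT]
step 8: bank0 7->5 [CONFLICT]
step 9: bank0 5->5 [HIT]
step 10: bank1 3->3 [HIT]
step 11: bank1 3->3 [HIT]
step 12: bank1 3->2 [CONFLICT]
step 13: bank2 2->1 [CONFLICT]

STATE = b0:5 b1:2 b2:1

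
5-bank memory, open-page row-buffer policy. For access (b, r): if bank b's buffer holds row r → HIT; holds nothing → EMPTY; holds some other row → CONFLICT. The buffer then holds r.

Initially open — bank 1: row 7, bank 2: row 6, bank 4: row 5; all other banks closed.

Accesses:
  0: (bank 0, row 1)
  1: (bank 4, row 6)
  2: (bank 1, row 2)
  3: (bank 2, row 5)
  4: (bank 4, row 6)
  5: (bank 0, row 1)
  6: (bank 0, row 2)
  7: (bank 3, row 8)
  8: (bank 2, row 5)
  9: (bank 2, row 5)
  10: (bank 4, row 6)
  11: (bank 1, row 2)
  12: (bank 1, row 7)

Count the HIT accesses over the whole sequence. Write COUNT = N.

  [0] b0 r1: no row ⇒ E
  [1] b4 r6: had r5 ⇒ C
  [2] b1 r2: had r7 ⇒ C
  [3] b2 r5: had r6 ⇒ C
  [4] b4 r6: had r6 ⇒ H
  [5] b0 r1: had r1 ⇒ H
  [6] b0 r2: had r1 ⇒ C
  [7] b3 r8: no row ⇒ E
  [8] b2 r5: had r5 ⇒ H
  [9] b2 r5: had r5 ⇒ H
  [10] b4 r6: had r6 ⇒ H
  [11] b1 r2: had r2 ⇒ H
  [12] b1 r7: had r2 ⇒ C

COUNT = 6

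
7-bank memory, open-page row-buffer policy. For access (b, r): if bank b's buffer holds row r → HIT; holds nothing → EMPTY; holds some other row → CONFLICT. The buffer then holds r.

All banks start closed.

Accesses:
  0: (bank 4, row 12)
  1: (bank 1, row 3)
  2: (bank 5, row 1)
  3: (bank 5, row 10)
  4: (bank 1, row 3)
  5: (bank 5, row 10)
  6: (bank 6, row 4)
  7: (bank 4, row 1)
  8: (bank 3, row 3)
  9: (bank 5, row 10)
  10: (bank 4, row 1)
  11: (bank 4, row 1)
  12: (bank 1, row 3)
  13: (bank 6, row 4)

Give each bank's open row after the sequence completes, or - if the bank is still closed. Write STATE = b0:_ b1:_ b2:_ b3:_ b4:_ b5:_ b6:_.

  [0] b4 r12: no row ⇒ E
  [1] b1 r3: no row ⇒ E
  [2] b5 r1: no row ⇒ E
  [3] b5 r10: had r1 ⇒ C
  [4] b1 r3: had r3 ⇒ H
  [5] b5 r10: had r10 ⇒ H
  [6] b6 r4: no row ⇒ E
  [7] b4 r1: had r12 ⇒ C
  [8] b3 r3: no row ⇒ E
  [9] b5 r10: had r10 ⇒ H
  [10] b4 r1: had r1 ⇒ H
  [11] b4 r1: had r1 ⇒ H
  [12] b1 r3: had r3 ⇒ H
  [13] b6 r4: had r4 ⇒ H

STATE = b0:- b1:3 b2:- b3:3 b4:1 b5:10 b6:4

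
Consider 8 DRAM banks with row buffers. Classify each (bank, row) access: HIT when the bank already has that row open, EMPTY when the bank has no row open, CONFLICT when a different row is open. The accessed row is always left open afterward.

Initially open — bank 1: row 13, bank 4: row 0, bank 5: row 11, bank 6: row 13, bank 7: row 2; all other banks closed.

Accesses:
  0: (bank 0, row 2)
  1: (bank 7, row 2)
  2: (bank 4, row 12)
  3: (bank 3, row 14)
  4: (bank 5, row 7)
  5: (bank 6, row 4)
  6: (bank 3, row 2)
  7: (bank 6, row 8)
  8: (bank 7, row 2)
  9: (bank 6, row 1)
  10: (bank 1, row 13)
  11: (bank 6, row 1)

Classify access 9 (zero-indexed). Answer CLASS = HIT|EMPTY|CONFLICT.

0: bank 0 row 2 — prev None → EMPTY
1: bank 7 row 2 — prev 2 → HIT
2: bank 4 row 12 — prev 0 → CONFLICT
3: bank 3 row 14 — prev None → EMPTY
4: bank 5 row 7 — prev 11 → CONFLICT
5: bank 6 row 4 — prev 13 → CONFLICT
6: bank 3 row 2 — prev 14 → CONFLICT
7: bank 6 row 8 — prev 4 → CONFLICT
8: bank 7 row 2 — prev 2 → HIT
9: bank 6 row 1 — prev 8 → CONFLICT
10: bank 1 row 13 — prev 13 → HIT
11: bank 6 row 1 — prev 1 → HIT

CLASS = CONFLICT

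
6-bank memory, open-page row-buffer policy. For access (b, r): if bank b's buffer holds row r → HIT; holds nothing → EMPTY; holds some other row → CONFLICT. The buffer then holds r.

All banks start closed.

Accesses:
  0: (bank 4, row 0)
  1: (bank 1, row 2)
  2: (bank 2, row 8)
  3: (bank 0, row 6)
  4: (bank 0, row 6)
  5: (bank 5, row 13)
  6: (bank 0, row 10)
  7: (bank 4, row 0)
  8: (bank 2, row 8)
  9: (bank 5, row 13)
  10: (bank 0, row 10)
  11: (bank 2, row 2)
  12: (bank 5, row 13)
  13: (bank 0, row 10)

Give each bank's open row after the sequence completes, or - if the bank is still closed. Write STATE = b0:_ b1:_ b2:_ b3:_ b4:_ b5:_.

  [0] b4 r0: no row ⇒ E
  [1] b1 r2: no row ⇒ E
  [2] b2 r8: no row ⇒ E
  [3] b0 r6: no row ⇒ E
  [4] b0 r6: had r6 ⇒ H
  [5] b5 r13: no row ⇒ E
  [6] b0 r10: had r6 ⇒ C
  [7] b4 r0: had r0 ⇒ H
  [8] b2 r8: had r8 ⇒ H
  [9] b5 r13: had r13 ⇒ H
  [10] b0 r10: had r10 ⇒ H
  [11] b2 r2: had r8 ⇒ C
  [12] b5 r13: had r13 ⇒ H
  [13] b0 r10: had r10 ⇒ H

STATE = b0:10 b1:2 b2:2 b3:- b4:0 b5:13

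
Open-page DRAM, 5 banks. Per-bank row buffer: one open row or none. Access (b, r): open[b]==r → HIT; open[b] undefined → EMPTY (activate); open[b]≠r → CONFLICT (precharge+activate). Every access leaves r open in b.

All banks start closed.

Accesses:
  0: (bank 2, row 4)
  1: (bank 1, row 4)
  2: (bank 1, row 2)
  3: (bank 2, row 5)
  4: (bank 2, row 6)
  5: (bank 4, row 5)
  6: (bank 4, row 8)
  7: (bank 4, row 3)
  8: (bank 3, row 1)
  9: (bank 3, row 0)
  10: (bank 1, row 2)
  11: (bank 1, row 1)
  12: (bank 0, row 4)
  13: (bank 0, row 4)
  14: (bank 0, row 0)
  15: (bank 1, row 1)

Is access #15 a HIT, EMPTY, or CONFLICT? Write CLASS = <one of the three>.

0: bank 2 row 4 — prev None → EMPTY
1: bank 1 row 4 — prev None → EMPTY
2: bank 1 row 2 — prev 4 → CONFLICT
3: bank 2 row 5 — prev 4 → CONFLICT
4: bank 2 row 6 — prev 5 → CONFLICT
5: bank 4 row 5 — prev None → EMPTY
6: bank 4 row 8 — prev 5 → CONFLICT
7: bank 4 row 3 — prev 8 → CONFLICT
8: bank 3 row 1 — prev None → EMPTY
9: bank 3 row 0 — prev 1 → CONFLICT
10: bank 1 row 2 — prev 2 → HIT
11: bank 1 row 1 — prev 2 → CONFLICT
12: bank 0 row 4 — prev None → EMPTY
13: bank 0 row 4 — prev 4 → HIT
14: bank 0 row 0 — prev 4 → CONFLICT
15: bank 1 row 1 — prev 1 → HIT

CLASS = HIT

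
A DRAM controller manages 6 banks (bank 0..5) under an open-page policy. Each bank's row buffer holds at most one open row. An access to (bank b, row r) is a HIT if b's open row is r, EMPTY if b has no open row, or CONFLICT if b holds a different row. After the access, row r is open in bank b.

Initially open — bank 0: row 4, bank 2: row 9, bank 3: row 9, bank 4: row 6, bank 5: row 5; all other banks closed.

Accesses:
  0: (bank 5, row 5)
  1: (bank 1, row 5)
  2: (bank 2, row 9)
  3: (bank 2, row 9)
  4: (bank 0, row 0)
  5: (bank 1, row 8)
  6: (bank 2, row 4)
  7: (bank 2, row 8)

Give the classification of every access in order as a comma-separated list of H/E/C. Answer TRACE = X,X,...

step 0: bank5 5->5 [HIT]
step 1: bank1 None->5 [EMPTY]
step 2: bank2 9->9 [HIT]
step 3: bank2 9->9 [HIT]
step 4: bank0 4->0 [CONFLICT]
step 5: bank1 5->8 [CONFLICT]
step 6: bank2 9->4 [CONFLICT]
step 7: bank2 4->8 [CONFLICT]

TRACE = H,E,H,H,C,C,C,C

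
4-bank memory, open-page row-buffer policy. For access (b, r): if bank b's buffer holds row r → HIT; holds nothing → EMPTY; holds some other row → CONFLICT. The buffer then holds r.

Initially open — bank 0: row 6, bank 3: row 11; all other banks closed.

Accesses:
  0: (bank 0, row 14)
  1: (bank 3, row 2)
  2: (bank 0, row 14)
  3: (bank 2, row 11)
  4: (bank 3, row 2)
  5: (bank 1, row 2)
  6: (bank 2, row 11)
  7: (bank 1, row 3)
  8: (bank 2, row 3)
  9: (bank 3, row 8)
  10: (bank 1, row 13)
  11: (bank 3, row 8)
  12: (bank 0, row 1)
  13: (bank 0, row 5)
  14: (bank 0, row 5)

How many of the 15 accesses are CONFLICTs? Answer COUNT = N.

COUNT = 8

#0 (0,14) C  (was 6)
#1 (3,2) C  (was 11)
#2 (0,14) H  (was 14)
#3 (2,11) E
#4 (3,2) H  (was 2)
#5 (1,2) E
#6 (2,11) H  (was 11)
#7 (1,3) C  (was 2)
#8 (2,3) C  (was 11)
#9 (3,8) C  (was 2)
#10 (1,13) C  (was 3)
#11 (3,8) H  (was 8)
#12 (0,1) C  (was 14)
#13 (0,5) C  (was 1)
#14 (0,5) H  (was 5)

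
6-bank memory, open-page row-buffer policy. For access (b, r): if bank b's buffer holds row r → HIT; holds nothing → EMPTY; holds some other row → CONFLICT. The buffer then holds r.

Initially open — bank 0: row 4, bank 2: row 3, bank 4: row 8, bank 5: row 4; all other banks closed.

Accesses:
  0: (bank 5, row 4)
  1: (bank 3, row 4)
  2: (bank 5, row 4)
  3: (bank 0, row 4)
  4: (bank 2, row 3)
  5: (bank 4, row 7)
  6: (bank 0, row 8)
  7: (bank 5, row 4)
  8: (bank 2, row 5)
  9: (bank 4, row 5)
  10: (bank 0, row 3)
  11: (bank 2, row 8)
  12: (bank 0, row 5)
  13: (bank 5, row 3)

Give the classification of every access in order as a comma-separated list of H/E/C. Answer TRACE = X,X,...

TRACE = H,E,H,H,H,C,C,H,C,C,C,C,C,C

#0 (5,4) H  (was 4)
#1 (3,4) E
#2 (5,4) H  (was 4)
#3 (0,4) H  (was 4)
#4 (2,3) H  (was 3)
#5 (4,7) C  (was 8)
#6 (0,8) C  (was 4)
#7 (5,4) H  (was 4)
#8 (2,5) C  (was 3)
#9 (4,5) C  (was 7)
#10 (0,3) C  (was 8)
#11 (2,8) C  (was 5)
#12 (0,5) C  (was 3)
#13 (5,3) C  (was 4)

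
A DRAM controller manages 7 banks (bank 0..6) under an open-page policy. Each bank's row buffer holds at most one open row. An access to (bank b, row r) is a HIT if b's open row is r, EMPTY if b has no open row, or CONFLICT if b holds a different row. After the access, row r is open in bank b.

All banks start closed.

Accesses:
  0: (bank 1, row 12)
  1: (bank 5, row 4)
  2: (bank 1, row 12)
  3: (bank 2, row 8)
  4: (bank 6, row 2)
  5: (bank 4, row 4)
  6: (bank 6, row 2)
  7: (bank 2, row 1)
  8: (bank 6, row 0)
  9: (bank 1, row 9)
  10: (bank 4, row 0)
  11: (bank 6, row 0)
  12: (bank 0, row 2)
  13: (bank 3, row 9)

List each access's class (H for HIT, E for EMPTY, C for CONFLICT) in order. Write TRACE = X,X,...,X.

  [0] b1 r12: no row ⇒ E
  [1] b5 r4: no row ⇒ E
  [2] b1 r12: had r12 ⇒ H
  [3] b2 r8: no row ⇒ E
  [4] b6 r2: no row ⇒ E
  [5] b4 r4: no row ⇒ E
  [6] b6 r2: had r2 ⇒ H
  [7] b2 r1: had r8 ⇒ C
  [8] b6 r0: had r2 ⇒ C
  [9] b1 r9: had r12 ⇒ C
  [10] b4 r0: had r4 ⇒ C
  [11] b6 r0: had r0 ⇒ H
  [12] b0 r2: no row ⇒ E
  [13] b3 r9: no row ⇒ E

TRACE = E,E,H,E,E,E,H,C,C,C,C,H,E,E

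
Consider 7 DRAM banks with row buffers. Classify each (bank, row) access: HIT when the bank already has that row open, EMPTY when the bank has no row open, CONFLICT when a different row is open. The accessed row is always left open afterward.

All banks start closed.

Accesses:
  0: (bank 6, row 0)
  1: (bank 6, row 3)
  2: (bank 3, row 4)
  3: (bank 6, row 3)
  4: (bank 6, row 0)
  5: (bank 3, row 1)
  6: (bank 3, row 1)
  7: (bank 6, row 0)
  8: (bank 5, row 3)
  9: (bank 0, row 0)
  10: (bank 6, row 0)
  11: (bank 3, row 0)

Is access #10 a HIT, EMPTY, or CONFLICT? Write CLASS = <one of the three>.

  [0] b6 r0: no row ⇒ E
  [1] b6 r3: had r0 ⇒ C
  [2] b3 r4: no row ⇒ E
  [3] b6 r3: had r3 ⇒ H
  [4] b6 r0: had r3 ⇒ C
  [5] b3 r1: had r4 ⇒ C
  [6] b3 r1: had r1 ⇒ H
  [7] b6 r0: had r0 ⇒ H
  [8] b5 r3: no row ⇒ E
  [9] b0 r0: no row ⇒ E
  [10] b6 r0: had r0 ⇒ H
  [11] b3 r0: had r1 ⇒ C

CLASS = HIT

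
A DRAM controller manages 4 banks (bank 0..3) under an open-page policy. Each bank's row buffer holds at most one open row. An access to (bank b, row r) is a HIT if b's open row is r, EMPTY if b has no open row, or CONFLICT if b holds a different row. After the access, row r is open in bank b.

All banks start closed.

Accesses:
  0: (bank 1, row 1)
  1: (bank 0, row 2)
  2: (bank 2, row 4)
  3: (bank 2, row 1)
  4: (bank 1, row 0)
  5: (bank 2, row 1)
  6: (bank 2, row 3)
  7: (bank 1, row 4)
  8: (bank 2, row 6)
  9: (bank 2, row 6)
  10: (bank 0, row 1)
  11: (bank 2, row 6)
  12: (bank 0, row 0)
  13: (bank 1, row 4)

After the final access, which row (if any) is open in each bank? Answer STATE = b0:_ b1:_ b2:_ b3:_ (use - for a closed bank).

STATE = b0:0 b1:4 b2:6 b3:-

#0 (1,1) E
#1 (0,2) E
#2 (2,4) E
#3 (2,1) C  (was 4)
#4 (1,0) C  (was 1)
#5 (2,1) H  (was 1)
#6 (2,3) C  (was 1)
#7 (1,4) C  (was 0)
#8 (2,6) C  (was 3)
#9 (2,6) H  (was 6)
#10 (0,1) C  (was 2)
#11 (2,6) H  (was 6)
#12 (0,0) C  (was 1)
#13 (1,4) H  (was 4)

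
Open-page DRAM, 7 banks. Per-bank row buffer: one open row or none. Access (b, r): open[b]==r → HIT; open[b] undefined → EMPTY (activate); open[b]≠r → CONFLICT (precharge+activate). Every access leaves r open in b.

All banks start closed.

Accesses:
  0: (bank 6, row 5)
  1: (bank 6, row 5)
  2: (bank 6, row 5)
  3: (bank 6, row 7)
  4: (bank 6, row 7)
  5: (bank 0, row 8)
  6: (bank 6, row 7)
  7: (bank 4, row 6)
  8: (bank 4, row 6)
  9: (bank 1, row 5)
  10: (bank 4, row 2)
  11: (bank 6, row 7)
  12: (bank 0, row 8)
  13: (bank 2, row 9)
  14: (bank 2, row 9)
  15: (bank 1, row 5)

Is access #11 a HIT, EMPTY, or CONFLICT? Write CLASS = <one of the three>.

CLASS = HIT

  [0] b6 r5: no row ⇒ E
  [1] b6 r5: had r5 ⇒ H
  [2] b6 r5: had r5 ⇒ H
  [3] b6 r7: had r5 ⇒ C
  [4] b6 r7: had r7 ⇒ H
  [5] b0 r8: no row ⇒ E
  [6] b6 r7: had r7 ⇒ H
  [7] b4 r6: no row ⇒ E
  [8] b4 r6: had r6 ⇒ H
  [9] b1 r5: no row ⇒ E
  [10] b4 r2: had r6 ⇒ C
  [11] b6 r7: had r7 ⇒ H
  [12] b0 r8: had r8 ⇒ H
  [13] b2 r9: no row ⇒ E
  [14] b2 r9: had r9 ⇒ H
  [15] b1 r5: had r5 ⇒ H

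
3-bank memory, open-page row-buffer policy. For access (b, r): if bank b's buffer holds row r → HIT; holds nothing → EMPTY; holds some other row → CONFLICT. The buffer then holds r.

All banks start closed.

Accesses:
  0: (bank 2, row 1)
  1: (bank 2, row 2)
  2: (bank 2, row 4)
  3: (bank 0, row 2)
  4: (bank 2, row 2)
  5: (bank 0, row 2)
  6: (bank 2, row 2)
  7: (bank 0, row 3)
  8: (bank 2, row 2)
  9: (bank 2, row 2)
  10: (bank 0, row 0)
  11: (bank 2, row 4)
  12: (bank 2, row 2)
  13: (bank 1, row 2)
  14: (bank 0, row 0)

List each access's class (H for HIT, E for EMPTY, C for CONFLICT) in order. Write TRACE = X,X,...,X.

TRACE = E,C,C,E,C,H,H,C,H,H,C,C,C,E,H

  [0] b2 r1: no row ⇒ E
  [1] b2 r2: had r1 ⇒ C
  [2] b2 r4: had r2 ⇒ C
  [3] b0 r2: no row ⇒ E
  [4] b2 r2: had r4 ⇒ C
  [5] b0 r2: had r2 ⇒ H
  [6] b2 r2: had r2 ⇒ H
  [7] b0 r3: had r2 ⇒ C
  [8] b2 r2: had r2 ⇒ H
  [9] b2 r2: had r2 ⇒ H
  [10] b0 r0: had r3 ⇒ C
  [11] b2 r4: had r2 ⇒ C
  [12] b2 r2: had r4 ⇒ C
  [13] b1 r2: no row ⇒ E
  [14] b0 r0: had r0 ⇒ H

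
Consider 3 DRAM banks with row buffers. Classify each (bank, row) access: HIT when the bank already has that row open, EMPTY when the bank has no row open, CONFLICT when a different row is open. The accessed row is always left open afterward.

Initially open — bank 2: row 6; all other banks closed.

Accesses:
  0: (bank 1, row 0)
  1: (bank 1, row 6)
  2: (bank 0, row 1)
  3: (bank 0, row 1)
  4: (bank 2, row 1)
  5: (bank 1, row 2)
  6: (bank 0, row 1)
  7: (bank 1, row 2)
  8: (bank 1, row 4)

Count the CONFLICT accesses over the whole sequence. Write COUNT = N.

#0 (1,0) E
#1 (1,6) C  (was 0)
#2 (0,1) E
#3 (0,1) H  (was 1)
#4 (2,1) C  (was 6)
#5 (1,2) C  (was 6)
#6 (0,1) H  (was 1)
#7 (1,2) H  (was 2)
#8 (1,4) C  (was 2)

COUNT = 4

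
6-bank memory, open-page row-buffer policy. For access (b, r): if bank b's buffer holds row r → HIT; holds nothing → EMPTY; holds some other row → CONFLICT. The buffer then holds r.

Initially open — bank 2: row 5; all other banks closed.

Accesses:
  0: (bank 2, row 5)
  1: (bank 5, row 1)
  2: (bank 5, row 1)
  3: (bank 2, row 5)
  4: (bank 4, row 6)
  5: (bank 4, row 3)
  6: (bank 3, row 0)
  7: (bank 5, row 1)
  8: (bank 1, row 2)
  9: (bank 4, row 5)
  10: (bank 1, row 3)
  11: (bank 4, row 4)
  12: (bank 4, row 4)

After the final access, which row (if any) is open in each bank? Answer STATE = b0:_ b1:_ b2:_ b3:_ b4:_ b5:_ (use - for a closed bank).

step 0: bank2 5->5 [HIT]
step 1: bank5 None->1 [EMPTY]
step 2: bank5 1->1 [HIT]
step 3: bank2 5->5 [HIT]
step 4: bank4 None->6 [EMPTY]
step 5: bank4 6->3 [CONFLICT]
step 6: bank3 None->0 [EMPTY]
step 7: bank5 1->1 [HIT]
step 8: bank1 None->2 [EMPTY]
step 9: bank4 3->5 [CONFLICT]
step 10: bank1 2->3 [CONFLICT]
step 11: bank4 5->4 [CONFLICT]
step 12: bank4 4->4 [HIT]

STATE = b0:- b1:3 b2:5 b3:0 b4:4 b5:1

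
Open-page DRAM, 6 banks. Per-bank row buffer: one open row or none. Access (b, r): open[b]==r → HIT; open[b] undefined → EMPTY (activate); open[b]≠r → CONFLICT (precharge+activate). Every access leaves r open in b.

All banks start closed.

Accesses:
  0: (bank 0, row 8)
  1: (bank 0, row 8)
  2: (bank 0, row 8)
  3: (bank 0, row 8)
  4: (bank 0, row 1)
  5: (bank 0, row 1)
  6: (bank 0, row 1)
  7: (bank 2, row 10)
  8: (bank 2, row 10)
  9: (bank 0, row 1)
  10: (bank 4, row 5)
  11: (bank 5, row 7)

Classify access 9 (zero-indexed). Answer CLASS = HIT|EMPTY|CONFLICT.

CLASS = HIT

#0 (0,8) E
#1 (0,8) H  (was 8)
#2 (0,8) H  (was 8)
#3 (0,8) H  (was 8)
#4 (0,1) C  (was 8)
#5 (0,1) H  (was 1)
#6 (0,1) H  (was 1)
#7 (2,10) E
#8 (2,10) H  (was 10)
#9 (0,1) H  (was 1)
#10 (4,5) E
#11 (5,7) E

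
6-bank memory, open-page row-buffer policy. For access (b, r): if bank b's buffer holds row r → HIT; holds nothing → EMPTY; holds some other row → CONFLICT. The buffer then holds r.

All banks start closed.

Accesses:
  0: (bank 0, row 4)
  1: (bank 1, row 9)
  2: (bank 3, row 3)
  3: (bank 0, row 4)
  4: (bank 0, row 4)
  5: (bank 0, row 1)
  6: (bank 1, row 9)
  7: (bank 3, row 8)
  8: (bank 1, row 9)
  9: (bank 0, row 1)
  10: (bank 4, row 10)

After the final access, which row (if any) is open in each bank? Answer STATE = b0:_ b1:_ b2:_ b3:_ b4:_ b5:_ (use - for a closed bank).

STATE = b0:1 b1:9 b2:- b3:8 b4:10 b5:-

#0 (0,4) E
#1 (1,9) E
#2 (3,3) E
#3 (0,4) H  (was 4)
#4 (0,4) H  (was 4)
#5 (0,1) C  (was 4)
#6 (1,9) H  (was 9)
#7 (3,8) C  (was 3)
#8 (1,9) H  (was 9)
#9 (0,1) H  (was 1)
#10 (4,10) E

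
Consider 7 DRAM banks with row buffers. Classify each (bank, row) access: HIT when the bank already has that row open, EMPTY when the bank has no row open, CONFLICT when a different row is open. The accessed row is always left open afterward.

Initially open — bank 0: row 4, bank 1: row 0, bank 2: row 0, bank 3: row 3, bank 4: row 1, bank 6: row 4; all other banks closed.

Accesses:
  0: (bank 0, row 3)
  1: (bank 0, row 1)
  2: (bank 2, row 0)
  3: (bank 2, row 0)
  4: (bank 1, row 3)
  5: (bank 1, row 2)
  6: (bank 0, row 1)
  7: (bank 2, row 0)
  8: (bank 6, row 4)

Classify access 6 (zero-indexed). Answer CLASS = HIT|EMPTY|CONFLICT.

CLASS = HIT

step 0: bank0 4->3 [CONFLICT]
step 1: bank0 3->1 [CONFLICT]
step 2: bank2 0->0 [HIT]
step 3: bank2 0->0 [HIT]
step 4: bank1 0->3 [CONFLICT]
step 5: bank1 3->2 [CONFLICT]
step 6: bank0 1->1 [HIT]
step 7: bank2 0->0 [HIT]
step 8: bank6 4->4 [HIT]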